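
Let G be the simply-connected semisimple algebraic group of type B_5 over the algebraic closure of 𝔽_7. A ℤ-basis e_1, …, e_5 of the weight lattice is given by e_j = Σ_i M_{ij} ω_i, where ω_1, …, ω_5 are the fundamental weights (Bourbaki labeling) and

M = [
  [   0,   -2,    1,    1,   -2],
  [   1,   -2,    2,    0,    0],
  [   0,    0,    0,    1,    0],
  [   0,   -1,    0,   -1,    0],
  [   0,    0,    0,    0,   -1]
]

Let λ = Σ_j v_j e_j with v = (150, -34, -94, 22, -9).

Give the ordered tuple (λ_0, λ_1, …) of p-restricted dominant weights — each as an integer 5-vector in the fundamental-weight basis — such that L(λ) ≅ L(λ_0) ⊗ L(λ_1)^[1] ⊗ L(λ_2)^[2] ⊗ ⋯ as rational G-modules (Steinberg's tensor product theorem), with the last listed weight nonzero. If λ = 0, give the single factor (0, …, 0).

((0, 2, 1, 5, 2), (2, 4, 3, 1, 1))

Converting to the ω-basis (c_i = row i of M dotted with v = (150, -34, -94, 22, -9)):
  c_1 = (0)·(150) + (-2)·(-34) + (1)·(-94) + (1)·(22) + (-2)·(-9) = 14
  c_2 = (1)·(150) + (-2)·(-34) + (2)·(-94) + (0)·(22) + (0)·(-9) = 30
  c_3 = (0)·(150) + (0)·(-34) + (0)·(-94) + (1)·(22) + (0)·(-9) = 22
  c_4 = (0)·(150) + (-1)·(-34) + (0)·(-94) + (-1)·(22) + (0)·(-9) = 12
  c_5 = (0)·(150) + (0)·(-34) + (0)·(-94) + (0)·(22) + (-1)·(-9) = 9
p = 7; digits c_i = Σ_j d_{ij}·7^j, 0 ≤ d_{ij} < 7:
  c_1 = 14 = 0·7^0 + 2·7^1
  c_2 = 30 = 2·7^0 + 4·7^1
  c_3 = 22 = 1·7^0 + 3·7^1
  c_4 = 12 = 5·7^0 + 1·7^1
  c_5 = 9 = 2·7^0 + 1·7^1
Factor λ_0 = (0, 2, 1, 5, 2)
Factor λ_1 = (2, 4, 3, 1, 1)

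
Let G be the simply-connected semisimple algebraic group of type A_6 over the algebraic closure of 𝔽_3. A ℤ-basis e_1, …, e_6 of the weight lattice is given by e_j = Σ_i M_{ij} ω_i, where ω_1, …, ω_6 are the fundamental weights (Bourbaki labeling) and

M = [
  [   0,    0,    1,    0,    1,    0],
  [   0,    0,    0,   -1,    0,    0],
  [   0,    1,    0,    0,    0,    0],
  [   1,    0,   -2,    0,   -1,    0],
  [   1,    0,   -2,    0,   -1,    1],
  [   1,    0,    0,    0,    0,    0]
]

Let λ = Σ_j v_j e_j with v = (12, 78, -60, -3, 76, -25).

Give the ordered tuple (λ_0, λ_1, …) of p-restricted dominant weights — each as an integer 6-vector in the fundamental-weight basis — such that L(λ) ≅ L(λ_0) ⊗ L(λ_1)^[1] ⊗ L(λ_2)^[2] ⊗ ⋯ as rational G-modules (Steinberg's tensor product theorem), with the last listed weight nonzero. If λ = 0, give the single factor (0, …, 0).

((1, 0, 0, 2, 1, 0), (2, 1, 2, 0, 1, 1), (1, 0, 2, 0, 0, 1), (0, 0, 2, 2, 1, 0))

Converting to the ω-basis (c_i = row i of M dotted with v = (12, 78, -60, -3, 76, -25)):
  c_1 = 0*12 + 0*78 + 1*-60 + 0*-3 + 1*76 + 0*-25 = 16
  c_2 = 0*12 + 0*78 + 0*-60 + -1*-3 + 0*76 + 0*-25 = 3
  c_3 = 0*12 + 1*78 + 0*-60 + 0*-3 + 0*76 + 0*-25 = 78
  c_4 = 1*12 + 0*78 + -2*-60 + 0*-3 + -1*76 + 0*-25 = 56
  c_5 = 1*12 + 0*78 + -2*-60 + 0*-3 + -1*76 + 1*-25 = 31
  c_6 = 1*12 + 0*78 + 0*-60 + 0*-3 + 0*76 + 0*-25 = 12
Base-3 expansion of each c_i:
  c_1 = 16 = 1·3^0 + 2·3^1 + 1·3^2
  c_2 = 3 = 0·3^0 + 1·3^1
  c_3 = 78 = 0·3^0 + 2·3^1 + 2·3^2 + 2·3^3
  c_4 = 56 = 2·3^0 + 0·3^1 + 0·3^2 + 2·3^3
  c_5 = 31 = 1·3^0 + 1·3^1 + 0·3^2 + 1·3^3
  c_6 = 12 = 0·3^0 + 1·3^1 + 1·3^2
Factor λ_0 = (1, 0, 0, 2, 1, 0)
Factor λ_1 = (2, 1, 2, 0, 1, 1)
Factor λ_2 = (1, 0, 2, 0, 0, 1)
Factor λ_3 = (0, 0, 2, 2, 1, 0)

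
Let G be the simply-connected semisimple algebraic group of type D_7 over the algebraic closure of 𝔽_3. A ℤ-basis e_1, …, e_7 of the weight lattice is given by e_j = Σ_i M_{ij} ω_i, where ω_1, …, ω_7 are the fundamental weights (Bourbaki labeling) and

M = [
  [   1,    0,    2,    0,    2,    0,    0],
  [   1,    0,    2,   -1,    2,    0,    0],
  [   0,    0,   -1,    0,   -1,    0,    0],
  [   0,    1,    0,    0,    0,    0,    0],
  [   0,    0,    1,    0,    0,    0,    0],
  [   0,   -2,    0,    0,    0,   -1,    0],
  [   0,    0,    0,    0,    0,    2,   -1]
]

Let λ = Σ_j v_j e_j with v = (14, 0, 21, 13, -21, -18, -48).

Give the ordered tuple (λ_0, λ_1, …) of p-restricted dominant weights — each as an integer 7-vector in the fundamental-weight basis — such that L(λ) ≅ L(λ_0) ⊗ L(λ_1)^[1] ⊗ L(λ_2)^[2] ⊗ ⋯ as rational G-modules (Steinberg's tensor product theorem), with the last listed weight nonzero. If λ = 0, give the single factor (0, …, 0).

((2, 1, 0, 0, 0, 0, 0), (1, 0, 0, 0, 1, 0, 1), (1, 0, 0, 0, 2, 2, 1))

In the fundamental-weight basis, λ has coordinates c = M·v (v = (14, 0, 21, 13, -21, -18, -48)):
  c_1 = 1·14 + 0·0 + 2·21 + 0·13 + (2)·(-21) + (0)·(-18) + (0)·(-48) = 14
  c_2 = 1·14 + 0·0 + 2·21 + (-1)·(13) + (2)·(-21) + (0)·(-18) + (0)·(-48) = 1
  c_3 = 0·14 + 0·0 + (-1)·(21) + 0·13 + (-1)·(-21) + (0)·(-18) + (0)·(-48) = 0
  c_4 = 0·14 + 1·0 + 0·21 + 0·13 + (0)·(-21) + (0)·(-18) + (0)·(-48) = 0
  c_5 = 0·14 + 0·0 + 1·21 + 0·13 + (0)·(-21) + (0)·(-18) + (0)·(-48) = 21
  c_6 = 0·14 + (-2)·(0) + 0·21 + 0·13 + (0)·(-21) + (-1)·(-18) + (0)·(-48) = 18
  c_7 = 0·14 + 0·0 + 0·21 + 0·13 + (0)·(-21) + (2)·(-18) + (-1)·(-48) = 12
p = 3; digits c_i = Σ_j d_{ij}·3^j, 0 ≤ d_{ij} < 3:
  c_1 = 14 = 2·3^0 + 1·3^1 + 1·3^2
  c_2 = 1 = 1·3^0
  c_3 = 0
  c_4 = 0
  c_5 = 21 = 0·3^0 + 1·3^1 + 2·3^2
  c_6 = 18 = 0·3^0 + 0·3^1 + 2·3^2
  c_7 = 12 = 0·3^0 + 1·3^1 + 1·3^2
λ_0 = (2, 1, 0, 0, 0, 0, 0)
λ_1 = (1, 0, 0, 0, 1, 0, 1)
λ_2 = (1, 0, 0, 0, 2, 2, 1)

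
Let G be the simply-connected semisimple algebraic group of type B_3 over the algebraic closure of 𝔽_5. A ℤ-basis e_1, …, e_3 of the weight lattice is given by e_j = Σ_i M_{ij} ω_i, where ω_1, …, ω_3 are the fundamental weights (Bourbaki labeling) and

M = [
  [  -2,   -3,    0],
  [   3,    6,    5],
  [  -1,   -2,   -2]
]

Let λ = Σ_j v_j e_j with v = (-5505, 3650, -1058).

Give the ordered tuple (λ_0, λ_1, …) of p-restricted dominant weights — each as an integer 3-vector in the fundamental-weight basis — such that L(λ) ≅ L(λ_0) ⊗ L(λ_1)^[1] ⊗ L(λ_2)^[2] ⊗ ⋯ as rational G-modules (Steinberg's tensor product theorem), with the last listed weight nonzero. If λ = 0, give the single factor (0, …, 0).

((0, 0, 1), (2, 4, 4), (2, 3, 2), (0, 0, 2))

ω-coordinates c = M·v, v = (-5505, 3650, -1058):
  c_1 = -2*-5505 + -3*3650 + 0*-1058 = 60
  c_2 = 3*-5505 + 6*3650 + 5*-1058 = 95
  c_3 = -1*-5505 + -2*3650 + -2*-1058 = 321
Expand coordinatewise in base 5:
  c_1 = 60 = 0·5^0 + 2·5^1 + 2·5^2
  c_2 = 95 = 0·5^0 + 4·5^1 + 3·5^2
  c_3 = 321 = 1·5^0 + 4·5^1 + 2·5^2 + 2·5^3
λ_0 = (0, 0, 1)
λ_1 = (2, 4, 4)
λ_2 = (2, 3, 2)
λ_3 = (0, 0, 2)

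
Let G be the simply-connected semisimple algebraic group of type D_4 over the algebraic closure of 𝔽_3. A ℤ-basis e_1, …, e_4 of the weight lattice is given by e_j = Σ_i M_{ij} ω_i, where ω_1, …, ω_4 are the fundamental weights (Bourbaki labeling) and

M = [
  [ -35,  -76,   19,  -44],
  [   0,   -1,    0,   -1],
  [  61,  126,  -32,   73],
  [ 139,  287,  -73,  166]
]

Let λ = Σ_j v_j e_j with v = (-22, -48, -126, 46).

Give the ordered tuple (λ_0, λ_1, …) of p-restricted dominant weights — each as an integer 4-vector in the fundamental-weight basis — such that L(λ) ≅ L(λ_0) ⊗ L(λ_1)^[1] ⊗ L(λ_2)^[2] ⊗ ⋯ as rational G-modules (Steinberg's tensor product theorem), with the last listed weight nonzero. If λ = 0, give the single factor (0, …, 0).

Change of basis e → ω: c = M·v where v = (-22, -48, -126, 46):
  c_1 = (-35)·(-22) + (-76)·(-48) + (19)·(-126) + (-44)·(46) = 0
  c_2 = (0)·(-22) + (-1)·(-48) + (0)·(-126) + (-1)·(46) = 2
  c_3 = (61)·(-22) + (126)·(-48) + (-32)·(-126) + (73)·(46) = 0
  c_4 = (139)·(-22) + (287)·(-48) + (-73)·(-126) + (166)·(46) = 0
Writing each c_i in base p = 3:
  c_1 = 0
  c_2 = 2 = 2·3^0
  c_3 = 0
  c_4 = 0
p-restricted factor λ_0 = (0, 2, 0, 0)

((0, 2, 0, 0),)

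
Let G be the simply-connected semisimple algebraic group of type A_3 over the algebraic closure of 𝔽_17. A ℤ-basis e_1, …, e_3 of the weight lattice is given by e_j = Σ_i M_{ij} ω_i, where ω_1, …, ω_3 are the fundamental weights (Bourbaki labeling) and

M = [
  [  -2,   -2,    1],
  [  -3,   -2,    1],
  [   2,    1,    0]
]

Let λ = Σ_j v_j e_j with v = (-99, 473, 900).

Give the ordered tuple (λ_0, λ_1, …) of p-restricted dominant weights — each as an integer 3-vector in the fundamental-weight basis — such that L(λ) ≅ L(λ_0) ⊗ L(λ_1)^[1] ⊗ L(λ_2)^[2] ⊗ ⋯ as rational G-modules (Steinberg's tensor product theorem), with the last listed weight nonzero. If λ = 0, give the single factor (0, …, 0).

Converting to the ω-basis (c_i = row i of M dotted with v = (-99, 473, 900)):
  c_1 = (-2)·(-99) + (-2)·(473) + 1·900 = 152
  c_2 = (-3)·(-99) + (-2)·(473) + 1·900 = 251
  c_3 = (2)·(-99) + 1·473 + 0·900 = 275
p = 17; digits c_i = Σ_j d_{ij}·17^j, 0 ≤ d_{ij} < 17:
  c_1 = 152 = 16·17^0 + 8·17^1
  c_2 = 251 = 13·17^0 + 14·17^1
  c_3 = 275 = 3·17^0 + 16·17^1
p-restricted factor λ_0 = (16, 13, 3)
p-restricted factor λ_1 = (8, 14, 16)

((16, 13, 3), (8, 14, 16))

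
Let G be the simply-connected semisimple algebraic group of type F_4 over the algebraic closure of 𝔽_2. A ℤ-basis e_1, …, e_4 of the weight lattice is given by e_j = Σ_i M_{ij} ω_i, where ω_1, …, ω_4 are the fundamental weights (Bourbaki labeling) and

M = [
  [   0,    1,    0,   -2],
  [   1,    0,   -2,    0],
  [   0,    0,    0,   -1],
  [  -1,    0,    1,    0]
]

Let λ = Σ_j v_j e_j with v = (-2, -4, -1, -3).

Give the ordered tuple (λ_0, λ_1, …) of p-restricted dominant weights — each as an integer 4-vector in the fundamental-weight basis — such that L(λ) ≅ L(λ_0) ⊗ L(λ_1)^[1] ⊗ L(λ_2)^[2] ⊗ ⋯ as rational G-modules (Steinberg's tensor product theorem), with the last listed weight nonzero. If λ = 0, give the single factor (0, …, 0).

((0, 0, 1, 1), (1, 0, 1, 0))

ω-coordinates c = M·v, v = (-2, -4, -1, -3):
  c_1 = (0)·(-2) + (1)·(-4) + (0)·(-1) + (-2)·(-3) = 2
  c_2 = (1)·(-2) + (0)·(-4) + (-2)·(-1) + (0)·(-3) = 0
  c_3 = (0)·(-2) + (0)·(-4) + (0)·(-1) + (-1)·(-3) = 3
  c_4 = (-1)·(-2) + (0)·(-4) + (1)·(-1) + (0)·(-3) = 1
Expand coordinatewise in base 2:
  c_1 = 2 = 0·2^0 + 1·2^1
  c_2 = 0
  c_3 = 3 = 1·2^0 + 1·2^1
  c_4 = 1 = 1·2^0
λ_0 = (0, 0, 1, 1)
λ_1 = (1, 0, 1, 0)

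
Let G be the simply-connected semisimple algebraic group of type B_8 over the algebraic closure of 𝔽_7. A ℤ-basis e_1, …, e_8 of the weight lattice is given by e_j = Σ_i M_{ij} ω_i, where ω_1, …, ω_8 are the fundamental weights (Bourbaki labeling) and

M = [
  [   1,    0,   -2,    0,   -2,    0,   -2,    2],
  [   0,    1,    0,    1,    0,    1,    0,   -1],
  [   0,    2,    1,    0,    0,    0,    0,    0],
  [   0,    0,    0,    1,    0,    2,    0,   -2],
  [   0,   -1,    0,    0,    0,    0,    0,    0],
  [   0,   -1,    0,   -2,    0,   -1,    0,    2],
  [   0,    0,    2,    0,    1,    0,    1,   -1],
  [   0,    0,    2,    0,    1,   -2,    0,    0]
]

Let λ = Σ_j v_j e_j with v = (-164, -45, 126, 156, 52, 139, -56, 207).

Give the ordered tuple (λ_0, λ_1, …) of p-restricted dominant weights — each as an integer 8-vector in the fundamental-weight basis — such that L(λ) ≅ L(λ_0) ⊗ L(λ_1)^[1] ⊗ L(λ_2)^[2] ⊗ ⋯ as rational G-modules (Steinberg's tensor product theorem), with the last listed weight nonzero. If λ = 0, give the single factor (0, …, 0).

((6, 1, 1, 6, 3, 1, 6, 5), (0, 6, 5, 2, 6, 1, 5, 3))

Compute c_i = Σ_j M_{ij} v_j with v = (-164, -45, 126, 156, 52, 139, -56, 207):
  c_1 = (1)·(-164) + (0)·(-45) + (-2)·(126) + 0·156 + (-2)·(52) + 0·139 + (-2)·(-56) + 2·207 = 6
  c_2 = (0)·(-164) + (1)·(-45) + 0·126 + 1·156 + 0·52 + 1·139 + (0)·(-56) + (-1)·(207) = 43
  c_3 = (0)·(-164) + (2)·(-45) + 1·126 + 0·156 + 0·52 + 0·139 + (0)·(-56) + 0·207 = 36
  c_4 = (0)·(-164) + (0)·(-45) + 0·126 + 1·156 + 0·52 + 2·139 + (0)·(-56) + (-2)·(207) = 20
  c_5 = (0)·(-164) + (-1)·(-45) + 0·126 + 0·156 + 0·52 + 0·139 + (0)·(-56) + 0·207 = 45
  c_6 = (0)·(-164) + (-1)·(-45) + 0·126 + (-2)·(156) + 0·52 + (-1)·(139) + (0)·(-56) + 2·207 = 8
  c_7 = (0)·(-164) + (0)·(-45) + 2·126 + 0·156 + 1·52 + 0·139 + (1)·(-56) + (-1)·(207) = 41
  c_8 = (0)·(-164) + (0)·(-45) + 2·126 + 0·156 + 1·52 + (-2)·(139) + (0)·(-56) + 0·207 = 26
p = 7; digits c_i = Σ_j d_{ij}·7^j, 0 ≤ d_{ij} < 7:
  c_1 = 6 = 6·7^0
  c_2 = 43 = 1·7^0 + 6·7^1
  c_3 = 36 = 1·7^0 + 5·7^1
  c_4 = 20 = 6·7^0 + 2·7^1
  c_5 = 45 = 3·7^0 + 6·7^1
  c_6 = 8 = 1·7^0 + 1·7^1
  c_7 = 41 = 6·7^0 + 5·7^1
  c_8 = 26 = 5·7^0 + 3·7^1
p-restricted factor λ_0 = (6, 1, 1, 6, 3, 1, 6, 5)
p-restricted factor λ_1 = (0, 6, 5, 2, 6, 1, 5, 3)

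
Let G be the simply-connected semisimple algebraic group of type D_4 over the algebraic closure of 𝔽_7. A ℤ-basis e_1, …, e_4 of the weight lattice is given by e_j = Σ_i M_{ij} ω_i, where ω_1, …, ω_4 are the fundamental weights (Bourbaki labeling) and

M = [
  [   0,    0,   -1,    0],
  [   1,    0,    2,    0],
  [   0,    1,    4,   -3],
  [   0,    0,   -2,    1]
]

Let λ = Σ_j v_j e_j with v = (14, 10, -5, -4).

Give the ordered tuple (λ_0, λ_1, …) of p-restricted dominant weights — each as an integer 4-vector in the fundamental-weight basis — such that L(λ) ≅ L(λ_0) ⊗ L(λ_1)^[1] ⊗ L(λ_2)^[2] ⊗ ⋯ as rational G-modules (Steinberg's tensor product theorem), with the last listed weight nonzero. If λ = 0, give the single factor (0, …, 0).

Change of basis e → ω: c = M·v where v = (14, 10, -5, -4):
  c_1 = (0)·(14) + (0)·(10) + (-1)·(-5) + (0)·(-4) = 5
  c_2 = (1)·(14) + (0)·(10) + (2)·(-5) + (0)·(-4) = 4
  c_3 = (0)·(14) + (1)·(10) + (4)·(-5) + (-3)·(-4) = 2
  c_4 = (0)·(14) + (0)·(10) + (-2)·(-5) + (1)·(-4) = 6
Base-7 expansion of each c_i:
  c_1 = 5 = 5·7^0
  c_2 = 4 = 4·7^0
  c_3 = 2 = 2·7^0
  c_4 = 6 = 6·7^0
λ_0 = (5, 4, 2, 6)

((5, 4, 2, 6),)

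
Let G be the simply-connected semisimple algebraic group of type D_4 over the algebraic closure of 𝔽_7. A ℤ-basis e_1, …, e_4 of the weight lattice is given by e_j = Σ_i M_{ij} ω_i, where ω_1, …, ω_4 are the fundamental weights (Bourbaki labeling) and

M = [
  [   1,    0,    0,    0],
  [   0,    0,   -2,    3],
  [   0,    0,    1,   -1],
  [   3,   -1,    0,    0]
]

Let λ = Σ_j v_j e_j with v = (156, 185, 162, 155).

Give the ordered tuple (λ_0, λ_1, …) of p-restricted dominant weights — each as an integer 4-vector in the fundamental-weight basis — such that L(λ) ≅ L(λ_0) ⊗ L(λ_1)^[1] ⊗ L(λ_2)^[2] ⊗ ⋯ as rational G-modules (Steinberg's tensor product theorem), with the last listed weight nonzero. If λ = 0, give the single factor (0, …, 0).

ω-coordinates c = M·v, v = (156, 185, 162, 155):
  c_1 = 1·156 + 0·185 + 0·162 + 0·155 = 156
  c_2 = 0·156 + 0·185 + (-2)·(162) + 3·155 = 141
  c_3 = 0·156 + 0·185 + 1·162 + (-1)·(155) = 7
  c_4 = 3·156 + (-1)·(185) + 0·162 + 0·155 = 283
Base-7 expansion of each c_i:
  c_1 = 156 = 2·7^0 + 1·7^1 + 3·7^2
  c_2 = 141 = 1·7^0 + 6·7^1 + 2·7^2
  c_3 = 7 = 0·7^0 + 1·7^1
  c_4 = 283 = 3·7^0 + 5·7^1 + 5·7^2
p-restricted factor λ_0 = (2, 1, 0, 3)
p-restricted factor λ_1 = (1, 6, 1, 5)
p-restricted factor λ_2 = (3, 2, 0, 5)

((2, 1, 0, 3), (1, 6, 1, 5), (3, 2, 0, 5))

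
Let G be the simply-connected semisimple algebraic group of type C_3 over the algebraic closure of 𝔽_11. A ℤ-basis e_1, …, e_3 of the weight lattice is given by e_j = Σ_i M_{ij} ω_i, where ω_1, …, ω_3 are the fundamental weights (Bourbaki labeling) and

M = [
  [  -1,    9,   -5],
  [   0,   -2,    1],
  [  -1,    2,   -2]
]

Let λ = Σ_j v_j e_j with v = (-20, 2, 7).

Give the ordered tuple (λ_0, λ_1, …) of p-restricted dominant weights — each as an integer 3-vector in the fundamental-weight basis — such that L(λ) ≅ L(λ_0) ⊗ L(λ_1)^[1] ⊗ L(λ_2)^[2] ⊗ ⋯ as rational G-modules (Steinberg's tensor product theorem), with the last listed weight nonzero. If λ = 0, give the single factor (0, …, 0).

Compute c_i = Σ_j M_{ij} v_j with v = (-20, 2, 7):
  c_1 = (-1)·(-20) + (9)·(2) + (-5)·(7) = 3
  c_2 = (0)·(-20) + (-2)·(2) + (1)·(7) = 3
  c_3 = (-1)·(-20) + (2)·(2) + (-2)·(7) = 10
Expand coordinatewise in base 11:
  c_1 = 3 = 3·11^0
  c_2 = 3 = 3·11^0
  c_3 = 10 = 10·11^0
λ_0 = (3, 3, 10)

((3, 3, 10),)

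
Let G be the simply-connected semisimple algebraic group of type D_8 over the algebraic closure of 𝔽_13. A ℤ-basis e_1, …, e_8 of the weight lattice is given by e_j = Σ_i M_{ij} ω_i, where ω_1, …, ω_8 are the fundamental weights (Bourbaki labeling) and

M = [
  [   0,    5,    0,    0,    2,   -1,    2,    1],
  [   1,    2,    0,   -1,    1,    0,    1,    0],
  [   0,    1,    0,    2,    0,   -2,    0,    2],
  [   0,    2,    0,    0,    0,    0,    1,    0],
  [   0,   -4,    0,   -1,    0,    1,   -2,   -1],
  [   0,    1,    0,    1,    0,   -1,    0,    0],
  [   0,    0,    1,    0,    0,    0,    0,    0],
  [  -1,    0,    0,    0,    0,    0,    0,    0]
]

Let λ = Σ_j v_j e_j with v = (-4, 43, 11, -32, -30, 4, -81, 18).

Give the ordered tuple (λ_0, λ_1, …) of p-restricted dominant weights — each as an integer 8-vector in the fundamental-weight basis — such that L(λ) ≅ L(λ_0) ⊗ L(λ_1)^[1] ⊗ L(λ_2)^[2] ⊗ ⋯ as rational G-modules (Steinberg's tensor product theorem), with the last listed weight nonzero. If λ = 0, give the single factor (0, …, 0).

ω-coordinates c = M·v, v = (-4, 43, 11, -32, -30, 4, -81, 18):
  c_1 = 0*-4 + 5*43 + 0*11 + 0*-32 + 2*-30 + -1*4 + 2*-81 + 1*18 = 7
  c_2 = 1*-4 + 2*43 + 0*11 + -1*-32 + 1*-30 + 0*4 + 1*-81 + 0*18 = 3
  c_3 = 0*-4 + 1*43 + 0*11 + 2*-32 + 0*-30 + -2*4 + 0*-81 + 2*18 = 7
  c_4 = 0*-4 + 2*43 + 0*11 + 0*-32 + 0*-30 + 0*4 + 1*-81 + 0*18 = 5
  c_5 = 0*-4 + -4*43 + 0*11 + -1*-32 + 0*-30 + 1*4 + -2*-81 + -1*18 = 8
  c_6 = 0*-4 + 1*43 + 0*11 + 1*-32 + 0*-30 + -1*4 + 0*-81 + 0*18 = 7
  c_7 = 0*-4 + 0*43 + 1*11 + 0*-32 + 0*-30 + 0*4 + 0*-81 + 0*18 = 11
  c_8 = -1*-4 + 0*43 + 0*11 + 0*-32 + 0*-30 + 0*4 + 0*-81 + 0*18 = 4
Expand coordinatewise in base 13:
  c_1 = 7 = 7·13^0
  c_2 = 3 = 3·13^0
  c_3 = 7 = 7·13^0
  c_4 = 5 = 5·13^0
  c_5 = 8 = 8·13^0
  c_6 = 7 = 7·13^0
  c_7 = 11 = 11·13^0
  c_8 = 4 = 4·13^0
λ_0 = (7, 3, 7, 5, 8, 7, 11, 4)

((7, 3, 7, 5, 8, 7, 11, 4),)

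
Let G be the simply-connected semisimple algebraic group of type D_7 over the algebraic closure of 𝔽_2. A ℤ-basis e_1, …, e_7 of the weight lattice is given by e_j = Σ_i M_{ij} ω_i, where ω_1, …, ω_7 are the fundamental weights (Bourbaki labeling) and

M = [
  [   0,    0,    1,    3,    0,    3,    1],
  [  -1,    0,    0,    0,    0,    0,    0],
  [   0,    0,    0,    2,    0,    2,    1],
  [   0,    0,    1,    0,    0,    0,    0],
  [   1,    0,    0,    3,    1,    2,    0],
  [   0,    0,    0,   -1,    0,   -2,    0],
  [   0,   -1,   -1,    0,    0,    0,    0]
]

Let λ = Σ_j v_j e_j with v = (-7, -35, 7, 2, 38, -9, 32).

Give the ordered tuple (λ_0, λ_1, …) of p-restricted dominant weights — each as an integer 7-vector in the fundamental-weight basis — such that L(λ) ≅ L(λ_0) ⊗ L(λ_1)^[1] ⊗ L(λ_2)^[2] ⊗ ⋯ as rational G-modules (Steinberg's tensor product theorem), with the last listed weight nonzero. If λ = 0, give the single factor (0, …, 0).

((0, 1, 0, 1, 1, 0, 0), (1, 1, 1, 1, 1, 0, 0), (0, 1, 0, 1, 0, 0, 1), (0, 0, 0, 0, 0, 0, 1), (1, 0, 1, 0, 1, 1, 1))

Change of basis e → ω: c = M·v where v = (-7, -35, 7, 2, 38, -9, 32):
  c_1 = (0)·(-7) + (0)·(-35) + 1·7 + 3·2 + 0·38 + (3)·(-9) + 1·32 = 18
  c_2 = (-1)·(-7) + (0)·(-35) + 0·7 + 0·2 + 0·38 + (0)·(-9) + 0·32 = 7
  c_3 = (0)·(-7) + (0)·(-35) + 0·7 + 2·2 + 0·38 + (2)·(-9) + 1·32 = 18
  c_4 = (0)·(-7) + (0)·(-35) + 1·7 + 0·2 + 0·38 + (0)·(-9) + 0·32 = 7
  c_5 = (1)·(-7) + (0)·(-35) + 0·7 + 3·2 + 1·38 + (2)·(-9) + 0·32 = 19
  c_6 = (0)·(-7) + (0)·(-35) + 0·7 + (-1)·(2) + 0·38 + (-2)·(-9) + 0·32 = 16
  c_7 = (0)·(-7) + (-1)·(-35) + (-1)·(7) + 0·2 + 0·38 + (0)·(-9) + 0·32 = 28
Writing each c_i in base p = 2:
  c_1 = 18 = 0·2^0 + 1·2^1 + 0·2^2 + 0·2^3 + 1·2^4
  c_2 = 7 = 1·2^0 + 1·2^1 + 1·2^2
  c_3 = 18 = 0·2^0 + 1·2^1 + 0·2^2 + 0·2^3 + 1·2^4
  c_4 = 7 = 1·2^0 + 1·2^1 + 1·2^2
  c_5 = 19 = 1·2^0 + 1·2^1 + 0·2^2 + 0·2^3 + 1·2^4
  c_6 = 16 = 0·2^0 + 0·2^1 + 0·2^2 + 0·2^3 + 1·2^4
  c_7 = 28 = 0·2^0 + 0·2^1 + 1·2^2 + 1·2^3 + 1·2^4
λ_0 = (0, 1, 0, 1, 1, 0, 0)
λ_1 = (1, 1, 1, 1, 1, 0, 0)
λ_2 = (0, 1, 0, 1, 0, 0, 1)
λ_3 = (0, 0, 0, 0, 0, 0, 1)
λ_4 = (1, 0, 1, 0, 1, 1, 1)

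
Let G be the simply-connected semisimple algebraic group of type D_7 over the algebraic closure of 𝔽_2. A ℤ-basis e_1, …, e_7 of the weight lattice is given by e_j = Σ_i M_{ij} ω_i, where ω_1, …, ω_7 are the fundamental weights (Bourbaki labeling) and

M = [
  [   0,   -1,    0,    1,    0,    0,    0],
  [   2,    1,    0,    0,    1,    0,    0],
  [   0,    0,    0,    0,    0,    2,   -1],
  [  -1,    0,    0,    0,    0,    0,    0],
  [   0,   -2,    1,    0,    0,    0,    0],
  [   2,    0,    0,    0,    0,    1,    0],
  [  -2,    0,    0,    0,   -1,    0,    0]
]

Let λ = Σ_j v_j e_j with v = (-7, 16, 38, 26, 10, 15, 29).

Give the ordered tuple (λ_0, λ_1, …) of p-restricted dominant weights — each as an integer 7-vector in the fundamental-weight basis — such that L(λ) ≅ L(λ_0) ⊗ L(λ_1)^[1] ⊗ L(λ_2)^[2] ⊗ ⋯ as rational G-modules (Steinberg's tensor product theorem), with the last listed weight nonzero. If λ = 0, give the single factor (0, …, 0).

((0, 0, 1, 1, 0, 1, 0), (1, 0, 0, 1, 1, 0, 0), (0, 1, 0, 1, 1, 0, 1), (1, 1, 0, 0, 0, 0, 0))

Converting to the ω-basis (c_i = row i of M dotted with v = (-7, 16, 38, 26, 10, 15, 29)):
  c_1 = 0*-7 + -1*16 + 0*38 + 1*26 + 0*10 + 0*15 + 0*29 = 10
  c_2 = 2*-7 + 1*16 + 0*38 + 0*26 + 1*10 + 0*15 + 0*29 = 12
  c_3 = 0*-7 + 0*16 + 0*38 + 0*26 + 0*10 + 2*15 + -1*29 = 1
  c_4 = -1*-7 + 0*16 + 0*38 + 0*26 + 0*10 + 0*15 + 0*29 = 7
  c_5 = 0*-7 + -2*16 + 1*38 + 0*26 + 0*10 + 0*15 + 0*29 = 6
  c_6 = 2*-7 + 0*16 + 0*38 + 0*26 + 0*10 + 1*15 + 0*29 = 1
  c_7 = -2*-7 + 0*16 + 0*38 + 0*26 + -1*10 + 0*15 + 0*29 = 4
Expand coordinatewise in base 2:
  c_1 = 10 = 0·2^0 + 1·2^1 + 0·2^2 + 1·2^3
  c_2 = 12 = 0·2^0 + 0·2^1 + 1·2^2 + 1·2^3
  c_3 = 1 = 1·2^0
  c_4 = 7 = 1·2^0 + 1·2^1 + 1·2^2
  c_5 = 6 = 0·2^0 + 1·2^1 + 1·2^2
  c_6 = 1 = 1·2^0
  c_7 = 4 = 0·2^0 + 0·2^1 + 1·2^2
p-restricted factor λ_0 = (0, 0, 1, 1, 0, 1, 0)
p-restricted factor λ_1 = (1, 0, 0, 1, 1, 0, 0)
p-restricted factor λ_2 = (0, 1, 0, 1, 1, 0, 1)
p-restricted factor λ_3 = (1, 1, 0, 0, 0, 0, 0)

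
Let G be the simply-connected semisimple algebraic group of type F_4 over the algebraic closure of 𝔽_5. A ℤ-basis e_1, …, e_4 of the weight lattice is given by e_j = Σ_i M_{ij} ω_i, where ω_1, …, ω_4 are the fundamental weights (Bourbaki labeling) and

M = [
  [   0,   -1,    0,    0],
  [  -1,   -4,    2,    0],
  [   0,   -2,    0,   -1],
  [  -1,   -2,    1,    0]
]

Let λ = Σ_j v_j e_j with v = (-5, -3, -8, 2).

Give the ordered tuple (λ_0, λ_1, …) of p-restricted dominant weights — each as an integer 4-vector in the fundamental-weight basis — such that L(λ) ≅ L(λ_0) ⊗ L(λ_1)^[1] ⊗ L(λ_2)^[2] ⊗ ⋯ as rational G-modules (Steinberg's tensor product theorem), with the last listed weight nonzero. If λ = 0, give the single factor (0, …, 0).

Converting to the ω-basis (c_i = row i of M dotted with v = (-5, -3, -8, 2)):
  c_1 = (0)·(-5) + (-1)·(-3) + (0)·(-8) + (0)·(2) = 3
  c_2 = (-1)·(-5) + (-4)·(-3) + (2)·(-8) + (0)·(2) = 1
  c_3 = (0)·(-5) + (-2)·(-3) + (0)·(-8) + (-1)·(2) = 4
  c_4 = (-1)·(-5) + (-2)·(-3) + (1)·(-8) + (0)·(2) = 3
Expand coordinatewise in base 5:
  c_1 = 3 = 3·5^0
  c_2 = 1 = 1·5^0
  c_3 = 4 = 4·5^0
  c_4 = 3 = 3·5^0
λ_0 = (3, 1, 4, 3)

((3, 1, 4, 3),)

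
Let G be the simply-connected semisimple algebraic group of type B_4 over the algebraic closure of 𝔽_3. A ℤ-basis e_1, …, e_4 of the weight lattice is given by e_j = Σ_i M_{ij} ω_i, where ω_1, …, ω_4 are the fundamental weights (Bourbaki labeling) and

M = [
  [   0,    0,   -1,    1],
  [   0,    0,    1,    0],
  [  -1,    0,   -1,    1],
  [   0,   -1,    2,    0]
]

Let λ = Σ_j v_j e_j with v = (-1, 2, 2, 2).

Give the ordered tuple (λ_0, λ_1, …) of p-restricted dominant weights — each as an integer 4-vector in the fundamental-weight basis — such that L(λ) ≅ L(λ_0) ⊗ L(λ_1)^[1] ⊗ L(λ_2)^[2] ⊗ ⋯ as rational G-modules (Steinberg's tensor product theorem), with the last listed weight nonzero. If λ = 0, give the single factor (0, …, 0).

In the fundamental-weight basis, λ has coordinates c = M·v (v = (-1, 2, 2, 2)):
  c_1 = (0)·(-1) + 0·2 + (-1)·(2) + 1·2 = 0
  c_2 = (0)·(-1) + 0·2 + 1·2 + 0·2 = 2
  c_3 = (-1)·(-1) + 0·2 + (-1)·(2) + 1·2 = 1
  c_4 = (0)·(-1) + (-1)·(2) + 2·2 + 0·2 = 2
Base-3 expansion of each c_i:
  c_1 = 0
  c_2 = 2 = 2·3^0
  c_3 = 1 = 1·3^0
  c_4 = 2 = 2·3^0
λ_0 = (0, 2, 1, 2)

((0, 2, 1, 2),)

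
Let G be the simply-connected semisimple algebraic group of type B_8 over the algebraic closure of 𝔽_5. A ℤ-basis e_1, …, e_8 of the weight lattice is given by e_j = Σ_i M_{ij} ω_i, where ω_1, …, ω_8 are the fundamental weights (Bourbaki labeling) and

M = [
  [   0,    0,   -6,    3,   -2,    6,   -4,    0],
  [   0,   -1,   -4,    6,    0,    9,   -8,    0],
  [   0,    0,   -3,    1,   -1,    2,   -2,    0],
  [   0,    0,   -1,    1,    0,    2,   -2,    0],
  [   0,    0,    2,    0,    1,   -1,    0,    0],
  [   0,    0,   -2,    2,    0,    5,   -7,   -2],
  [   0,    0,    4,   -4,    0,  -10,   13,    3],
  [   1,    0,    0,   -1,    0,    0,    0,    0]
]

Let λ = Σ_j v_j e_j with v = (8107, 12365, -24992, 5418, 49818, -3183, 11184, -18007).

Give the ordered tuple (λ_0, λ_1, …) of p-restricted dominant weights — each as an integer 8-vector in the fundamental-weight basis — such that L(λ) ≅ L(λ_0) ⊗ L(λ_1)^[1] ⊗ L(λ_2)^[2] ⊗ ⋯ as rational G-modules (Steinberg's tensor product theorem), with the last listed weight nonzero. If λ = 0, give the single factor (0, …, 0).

ω-coordinates c = M·v, v = (8107, 12365, -24992, 5418, 49818, -3183, 11184, -18007):
  c_1 = 0·8107 + 0·12365 + (-6)·(-24992) + 3·5418 + (-2)·(49818) + (6)·(-3183) + (-4)·(11184) + (0)·(-18007) = 2736
  c_2 = 0·8107 + (-1)·(12365) + (-4)·(-24992) + 6·5418 + 0·49818 + (9)·(-3183) + (-8)·(11184) + (0)·(-18007) = 1992
  c_3 = 0·8107 + 0·12365 + (-3)·(-24992) + 1·5418 + (-1)·(49818) + (2)·(-3183) + (-2)·(11184) + (0)·(-18007) = 1842
  c_4 = 0·8107 + 0·12365 + (-1)·(-24992) + 1·5418 + 0·49818 + (2)·(-3183) + (-2)·(11184) + (0)·(-18007) = 1676
  c_5 = 0·8107 + 0·12365 + (2)·(-24992) + 0·5418 + 1·49818 + (-1)·(-3183) + 0·11184 + (0)·(-18007) = 3017
  c_6 = 0·8107 + 0·12365 + (-2)·(-24992) + 2·5418 + 0·49818 + (5)·(-3183) + (-7)·(11184) + (-2)·(-18007) = 2631
  c_7 = 0·8107 + 0·12365 + (4)·(-24992) + (-4)·(5418) + 0·49818 + (-10)·(-3183) + 13·11184 + (3)·(-18007) = 1561
  c_8 = 1·8107 + 0·12365 + (0)·(-24992) + (-1)·(5418) + 0·49818 + (0)·(-3183) + 0·11184 + (0)·(-18007) = 2689
Expand coordinatewise in base 5:
  c_1 = 2736 = 1·5^0 + 2·5^1 + 4·5^2 + 1·5^3 + 4·5^4
  c_2 = 1992 = 2·5^0 + 3·5^1 + 4·5^2 + 0·5^3 + 3·5^4
  c_3 = 1842 = 2·5^0 + 3·5^1 + 3·5^2 + 4·5^3 + 2·5^4
  c_4 = 1676 = 1·5^0 + 0·5^1 + 2·5^2 + 3·5^3 + 2·5^4
  c_5 = 3017 = 2·5^0 + 3·5^1 + 0·5^2 + 4·5^3 + 4·5^4
  c_6 = 2631 = 1·5^0 + 1·5^1 + 0·5^2 + 1·5^3 + 4·5^4
  c_7 = 1561 = 1·5^0 + 2·5^1 + 2·5^2 + 2·5^3 + 2·5^4
  c_8 = 2689 = 4·5^0 + 2·5^1 + 2·5^2 + 1·5^3 + 4·5^4
p-restricted factor λ_0 = (1, 2, 2, 1, 2, 1, 1, 4)
p-restricted factor λ_1 = (2, 3, 3, 0, 3, 1, 2, 2)
p-restricted factor λ_2 = (4, 4, 3, 2, 0, 0, 2, 2)
p-restricted factor λ_3 = (1, 0, 4, 3, 4, 1, 2, 1)
p-restricted factor λ_4 = (4, 3, 2, 2, 4, 4, 2, 4)

((1, 2, 2, 1, 2, 1, 1, 4), (2, 3, 3, 0, 3, 1, 2, 2), (4, 4, 3, 2, 0, 0, 2, 2), (1, 0, 4, 3, 4, 1, 2, 1), (4, 3, 2, 2, 4, 4, 2, 4))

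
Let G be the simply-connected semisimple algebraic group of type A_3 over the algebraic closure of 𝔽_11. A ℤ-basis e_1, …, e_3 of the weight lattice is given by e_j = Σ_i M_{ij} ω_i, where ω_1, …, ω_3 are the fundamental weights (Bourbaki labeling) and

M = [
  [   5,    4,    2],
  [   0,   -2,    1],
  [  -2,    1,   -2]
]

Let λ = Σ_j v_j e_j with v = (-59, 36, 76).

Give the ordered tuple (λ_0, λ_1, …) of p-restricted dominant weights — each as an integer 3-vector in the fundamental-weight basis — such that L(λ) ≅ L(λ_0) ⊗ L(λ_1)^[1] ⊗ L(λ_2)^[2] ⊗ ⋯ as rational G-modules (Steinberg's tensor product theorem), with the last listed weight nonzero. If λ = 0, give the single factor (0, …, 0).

((1, 4, 2),)

Converting to the ω-basis (c_i = row i of M dotted with v = (-59, 36, 76)):
  c_1 = (5)·(-59) + 4·36 + 2·76 = 1
  c_2 = (0)·(-59) + (-2)·(36) + 1·76 = 4
  c_3 = (-2)·(-59) + 1·36 + (-2)·(76) = 2
Expand coordinatewise in base 11:
  c_1 = 1 = 1·11^0
  c_2 = 4 = 4·11^0
  c_3 = 2 = 2·11^0
p-restricted factor λ_0 = (1, 4, 2)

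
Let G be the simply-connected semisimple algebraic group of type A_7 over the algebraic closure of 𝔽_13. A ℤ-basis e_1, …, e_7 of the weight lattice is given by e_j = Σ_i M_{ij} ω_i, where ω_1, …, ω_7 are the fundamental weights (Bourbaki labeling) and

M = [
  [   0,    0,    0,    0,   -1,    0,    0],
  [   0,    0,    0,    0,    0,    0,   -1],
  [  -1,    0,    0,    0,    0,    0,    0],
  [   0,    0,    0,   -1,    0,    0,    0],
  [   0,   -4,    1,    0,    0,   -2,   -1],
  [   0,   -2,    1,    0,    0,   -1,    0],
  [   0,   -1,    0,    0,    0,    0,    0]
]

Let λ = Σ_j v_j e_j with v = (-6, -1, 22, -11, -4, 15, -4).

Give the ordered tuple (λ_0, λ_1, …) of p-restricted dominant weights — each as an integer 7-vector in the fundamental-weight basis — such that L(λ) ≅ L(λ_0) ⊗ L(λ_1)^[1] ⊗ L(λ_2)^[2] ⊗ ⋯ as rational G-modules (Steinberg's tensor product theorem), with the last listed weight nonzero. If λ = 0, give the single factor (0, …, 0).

Converting to the ω-basis (c_i = row i of M dotted with v = (-6, -1, 22, -11, -4, 15, -4)):
  c_1 = (0)·(-6) + (0)·(-1) + 0·22 + (0)·(-11) + (-1)·(-4) + 0·15 + (0)·(-4) = 4
  c_2 = (0)·(-6) + (0)·(-1) + 0·22 + (0)·(-11) + (0)·(-4) + 0·15 + (-1)·(-4) = 4
  c_3 = (-1)·(-6) + (0)·(-1) + 0·22 + (0)·(-11) + (0)·(-4) + 0·15 + (0)·(-4) = 6
  c_4 = (0)·(-6) + (0)·(-1) + 0·22 + (-1)·(-11) + (0)·(-4) + 0·15 + (0)·(-4) = 11
  c_5 = (0)·(-6) + (-4)·(-1) + 1·22 + (0)·(-11) + (0)·(-4) + (-2)·(15) + (-1)·(-4) = 0
  c_6 = (0)·(-6) + (-2)·(-1) + 1·22 + (0)·(-11) + (0)·(-4) + (-1)·(15) + (0)·(-4) = 9
  c_7 = (0)·(-6) + (-1)·(-1) + 0·22 + (0)·(-11) + (0)·(-4) + 0·15 + (0)·(-4) = 1
Base-13 expansion of each c_i:
  c_1 = 4 = 4·13^0
  c_2 = 4 = 4·13^0
  c_3 = 6 = 6·13^0
  c_4 = 11 = 11·13^0
  c_5 = 0
  c_6 = 9 = 9·13^0
  c_7 = 1 = 1·13^0
Factor λ_0 = (4, 4, 6, 11, 0, 9, 1)

((4, 4, 6, 11, 0, 9, 1),)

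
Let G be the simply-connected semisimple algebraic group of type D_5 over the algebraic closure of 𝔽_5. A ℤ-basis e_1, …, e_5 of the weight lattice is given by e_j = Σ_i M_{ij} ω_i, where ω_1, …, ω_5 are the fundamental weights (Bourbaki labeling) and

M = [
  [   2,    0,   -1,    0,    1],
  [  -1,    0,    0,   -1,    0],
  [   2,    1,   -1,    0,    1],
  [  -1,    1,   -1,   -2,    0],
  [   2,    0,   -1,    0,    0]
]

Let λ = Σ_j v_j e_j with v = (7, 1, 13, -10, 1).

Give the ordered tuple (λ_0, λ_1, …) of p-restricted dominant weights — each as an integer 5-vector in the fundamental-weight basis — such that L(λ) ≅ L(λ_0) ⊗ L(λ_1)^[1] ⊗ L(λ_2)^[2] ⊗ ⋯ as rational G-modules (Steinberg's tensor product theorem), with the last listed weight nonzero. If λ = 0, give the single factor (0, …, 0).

In the fundamental-weight basis, λ has coordinates c = M·v (v = (7, 1, 13, -10, 1)):
  c_1 = 2*7 + 0*1 + -1*13 + 0*-10 + 1*1 = 2
  c_2 = -1*7 + 0*1 + 0*13 + -1*-10 + 0*1 = 3
  c_3 = 2*7 + 1*1 + -1*13 + 0*-10 + 1*1 = 3
  c_4 = -1*7 + 1*1 + -1*13 + -2*-10 + 0*1 = 1
  c_5 = 2*7 + 0*1 + -1*13 + 0*-10 + 0*1 = 1
Expand coordinatewise in base 5:
  c_1 = 2 = 2·5^0
  c_2 = 3 = 3·5^0
  c_3 = 3 = 3·5^0
  c_4 = 1 = 1·5^0
  c_5 = 1 = 1·5^0
λ_0 = (2, 3, 3, 1, 1)

((2, 3, 3, 1, 1),)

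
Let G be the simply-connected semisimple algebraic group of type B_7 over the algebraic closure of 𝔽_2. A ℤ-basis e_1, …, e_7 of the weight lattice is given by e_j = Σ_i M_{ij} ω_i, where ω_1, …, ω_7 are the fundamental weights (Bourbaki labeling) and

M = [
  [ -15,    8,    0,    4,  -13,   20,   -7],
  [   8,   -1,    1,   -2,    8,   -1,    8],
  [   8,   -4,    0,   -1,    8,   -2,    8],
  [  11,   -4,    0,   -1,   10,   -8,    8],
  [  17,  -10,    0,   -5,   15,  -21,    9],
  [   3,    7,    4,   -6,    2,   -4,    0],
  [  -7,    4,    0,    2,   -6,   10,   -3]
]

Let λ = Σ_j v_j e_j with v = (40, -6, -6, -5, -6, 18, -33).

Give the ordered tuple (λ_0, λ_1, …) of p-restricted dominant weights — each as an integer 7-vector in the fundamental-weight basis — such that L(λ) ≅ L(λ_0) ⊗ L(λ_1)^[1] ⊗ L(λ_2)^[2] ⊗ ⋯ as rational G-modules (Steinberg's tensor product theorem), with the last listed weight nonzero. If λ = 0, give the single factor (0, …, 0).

((1, 0, 1, 1, 0, 0, 1),)

Change of basis e → ω: c = M·v where v = (40, -6, -6, -5, -6, 18, -33):
  c_1 = -15*40 + 8*-6 + 0*-6 + 4*-5 + -13*-6 + 20*18 + -7*-33 = 1
  c_2 = 8*40 + -1*-6 + 1*-6 + -2*-5 + 8*-6 + -1*18 + 8*-33 = 0
  c_3 = 8*40 + -4*-6 + 0*-6 + -1*-5 + 8*-6 + -2*18 + 8*-33 = 1
  c_4 = 11*40 + -4*-6 + 0*-6 + -1*-5 + 10*-6 + -8*18 + 8*-33 = 1
  c_5 = 17*40 + -10*-6 + 0*-6 + -5*-5 + 15*-6 + -21*18 + 9*-33 = 0
  c_6 = 3*40 + 7*-6 + 4*-6 + -6*-5 + 2*-6 + -4*18 + 0*-33 = 0
  c_7 = -7*40 + 4*-6 + 0*-6 + 2*-5 + -6*-6 + 10*18 + -3*-33 = 1
Expand coordinatewise in base 2:
  c_1 = 1 = 1·2^0
  c_2 = 0
  c_3 = 1 = 1·2^0
  c_4 = 1 = 1·2^0
  c_5 = 0
  c_6 = 0
  c_7 = 1 = 1·2^0
λ_0 = (1, 0, 1, 1, 0, 0, 1)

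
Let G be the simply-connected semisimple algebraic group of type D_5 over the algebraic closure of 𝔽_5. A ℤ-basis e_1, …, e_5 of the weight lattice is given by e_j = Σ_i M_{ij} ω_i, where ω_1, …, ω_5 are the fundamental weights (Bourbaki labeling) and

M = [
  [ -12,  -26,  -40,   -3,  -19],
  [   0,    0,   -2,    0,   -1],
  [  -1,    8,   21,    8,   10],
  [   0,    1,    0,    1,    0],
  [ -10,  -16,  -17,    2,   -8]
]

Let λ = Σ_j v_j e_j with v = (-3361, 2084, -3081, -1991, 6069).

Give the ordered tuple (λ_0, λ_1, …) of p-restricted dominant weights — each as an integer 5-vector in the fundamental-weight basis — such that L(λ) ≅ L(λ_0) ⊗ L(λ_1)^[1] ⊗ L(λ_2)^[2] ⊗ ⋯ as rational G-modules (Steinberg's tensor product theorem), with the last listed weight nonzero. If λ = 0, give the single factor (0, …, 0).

Compute c_i = Σ_j M_{ij} v_j with v = (-3361, 2084, -3081, -1991, 6069):
  c_1 = (-12)·(-3361) + (-26)·(2084) + (-40)·(-3081) + (-3)·(-1991) + (-19)·(6069) = 50
  c_2 = (0)·(-3361) + (0)·(2084) + (-2)·(-3081) + (0)·(-1991) + (-1)·(6069) = 93
  c_3 = (-1)·(-3361) + (8)·(2084) + (21)·(-3081) + (8)·(-1991) + (10)·(6069) = 94
  c_4 = (0)·(-3361) + (1)·(2084) + (0)·(-3081) + (1)·(-1991) + (0)·(6069) = 93
  c_5 = (-10)·(-3361) + (-16)·(2084) + (-17)·(-3081) + (2)·(-1991) + (-8)·(6069) = 109
Expand coordinatewise in base 5:
  c_1 = 50 = 0·5^0 + 0·5^1 + 2·5^2
  c_2 = 93 = 3·5^0 + 3·5^1 + 3·5^2
  c_3 = 94 = 4·5^0 + 3·5^1 + 3·5^2
  c_4 = 93 = 3·5^0 + 3·5^1 + 3·5^2
  c_5 = 109 = 4·5^0 + 1·5^1 + 4·5^2
Factor λ_0 = (0, 3, 4, 3, 4)
Factor λ_1 = (0, 3, 3, 3, 1)
Factor λ_2 = (2, 3, 3, 3, 4)

((0, 3, 4, 3, 4), (0, 3, 3, 3, 1), (2, 3, 3, 3, 4))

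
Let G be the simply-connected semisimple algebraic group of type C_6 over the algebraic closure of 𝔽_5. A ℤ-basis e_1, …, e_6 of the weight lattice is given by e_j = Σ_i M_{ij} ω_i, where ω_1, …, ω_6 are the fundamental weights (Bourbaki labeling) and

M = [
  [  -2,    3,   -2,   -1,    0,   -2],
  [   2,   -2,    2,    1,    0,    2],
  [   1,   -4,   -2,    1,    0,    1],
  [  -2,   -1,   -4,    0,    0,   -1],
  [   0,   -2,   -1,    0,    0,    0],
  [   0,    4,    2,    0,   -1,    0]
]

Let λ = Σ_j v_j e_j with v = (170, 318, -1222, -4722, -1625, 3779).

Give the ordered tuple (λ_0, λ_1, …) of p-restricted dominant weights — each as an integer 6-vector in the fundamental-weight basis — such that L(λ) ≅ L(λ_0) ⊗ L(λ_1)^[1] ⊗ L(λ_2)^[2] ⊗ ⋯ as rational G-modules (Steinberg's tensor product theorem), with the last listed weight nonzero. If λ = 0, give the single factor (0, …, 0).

Converting to the ω-basis (c_i = row i of M dotted with v = (170, 318, -1222, -4722, -1625, 3779)):
  c_1 = -2*170 + 3*318 + -2*-1222 + -1*-4722 + 0*-1625 + -2*3779 = 222
  c_2 = 2*170 + -2*318 + 2*-1222 + 1*-4722 + 0*-1625 + 2*3779 = 96
  c_3 = 1*170 + -4*318 + -2*-1222 + 1*-4722 + 0*-1625 + 1*3779 = 399
  c_4 = -2*170 + -1*318 + -4*-1222 + 0*-4722 + 0*-1625 + -1*3779 = 451
  c_5 = 0*170 + -2*318 + -1*-1222 + 0*-4722 + 0*-1625 + 0*3779 = 586
  c_6 = 0*170 + 4*318 + 2*-1222 + 0*-4722 + -1*-1625 + 0*3779 = 453
p = 5; digits c_i = Σ_j d_{ij}·5^j, 0 ≤ d_{ij} < 5:
  c_1 = 222 = 2·5^0 + 4·5^1 + 3·5^2 + 1·5^3
  c_2 = 96 = 1·5^0 + 4·5^1 + 3·5^2
  c_3 = 399 = 4·5^0 + 4·5^1 + 0·5^2 + 3·5^3
  c_4 = 451 = 1·5^0 + 0·5^1 + 3·5^2 + 3·5^3
  c_5 = 586 = 1·5^0 + 2·5^1 + 3·5^2 + 4·5^3
  c_6 = 453 = 3·5^0 + 0·5^1 + 3·5^2 + 3·5^3
λ_0 = (2, 1, 4, 1, 1, 3)
λ_1 = (4, 4, 4, 0, 2, 0)
λ_2 = (3, 3, 0, 3, 3, 3)
λ_3 = (1, 0, 3, 3, 4, 3)

((2, 1, 4, 1, 1, 3), (4, 4, 4, 0, 2, 0), (3, 3, 0, 3, 3, 3), (1, 0, 3, 3, 4, 3))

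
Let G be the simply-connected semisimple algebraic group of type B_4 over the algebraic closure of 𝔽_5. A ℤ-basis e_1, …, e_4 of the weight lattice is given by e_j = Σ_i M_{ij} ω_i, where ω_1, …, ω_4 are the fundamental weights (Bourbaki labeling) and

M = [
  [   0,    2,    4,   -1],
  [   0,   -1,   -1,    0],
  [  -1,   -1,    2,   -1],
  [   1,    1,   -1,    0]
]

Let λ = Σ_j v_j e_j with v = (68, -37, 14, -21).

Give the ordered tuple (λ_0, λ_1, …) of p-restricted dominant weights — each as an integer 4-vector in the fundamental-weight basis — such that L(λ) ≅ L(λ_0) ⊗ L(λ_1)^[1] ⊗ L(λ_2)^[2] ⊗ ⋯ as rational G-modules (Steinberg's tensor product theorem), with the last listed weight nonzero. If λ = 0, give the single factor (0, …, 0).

((3, 3, 3, 2), (0, 4, 3, 3))

In the fundamental-weight basis, λ has coordinates c = M·v (v = (68, -37, 14, -21)):
  c_1 = 0·68 + (2)·(-37) + 4·14 + (-1)·(-21) = 3
  c_2 = 0·68 + (-1)·(-37) + (-1)·(14) + (0)·(-21) = 23
  c_3 = (-1)·(68) + (-1)·(-37) + 2·14 + (-1)·(-21) = 18
  c_4 = 1·68 + (1)·(-37) + (-1)·(14) + (0)·(-21) = 17
p = 5; digits c_i = Σ_j d_{ij}·5^j, 0 ≤ d_{ij} < 5:
  c_1 = 3 = 3·5^0
  c_2 = 23 = 3·5^0 + 4·5^1
  c_3 = 18 = 3·5^0 + 3·5^1
  c_4 = 17 = 2·5^0 + 3·5^1
p-restricted factor λ_0 = (3, 3, 3, 2)
p-restricted factor λ_1 = (0, 4, 3, 3)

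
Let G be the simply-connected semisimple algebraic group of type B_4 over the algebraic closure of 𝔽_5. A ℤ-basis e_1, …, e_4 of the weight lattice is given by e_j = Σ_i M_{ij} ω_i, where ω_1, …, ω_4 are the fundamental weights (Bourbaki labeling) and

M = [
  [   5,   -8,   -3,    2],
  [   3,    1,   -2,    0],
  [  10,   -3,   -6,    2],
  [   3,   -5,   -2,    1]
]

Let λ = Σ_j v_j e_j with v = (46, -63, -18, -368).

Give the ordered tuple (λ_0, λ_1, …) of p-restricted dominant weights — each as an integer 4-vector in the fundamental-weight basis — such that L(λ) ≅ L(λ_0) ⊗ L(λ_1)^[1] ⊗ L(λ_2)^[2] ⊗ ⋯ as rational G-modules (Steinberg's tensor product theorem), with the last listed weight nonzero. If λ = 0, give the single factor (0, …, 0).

In the fundamental-weight basis, λ has coordinates c = M·v (v = (46, -63, -18, -368)):
  c_1 = (5)·(46) + (-8)·(-63) + (-3)·(-18) + (2)·(-368) = 52
  c_2 = (3)·(46) + (1)·(-63) + (-2)·(-18) + (0)·(-368) = 111
  c_3 = (10)·(46) + (-3)·(-63) + (-6)·(-18) + (2)·(-368) = 21
  c_4 = (3)·(46) + (-5)·(-63) + (-2)·(-18) + (1)·(-368) = 121
p = 5; digits c_i = Σ_j d_{ij}·5^j, 0 ≤ d_{ij} < 5:
  c_1 = 52 = 2·5^0 + 0·5^1 + 2·5^2
  c_2 = 111 = 1·5^0 + 2·5^1 + 4·5^2
  c_3 = 21 = 1·5^0 + 4·5^1
  c_4 = 121 = 1·5^0 + 4·5^1 + 4·5^2
p-restricted factor λ_0 = (2, 1, 1, 1)
p-restricted factor λ_1 = (0, 2, 4, 4)
p-restricted factor λ_2 = (2, 4, 0, 4)

((2, 1, 1, 1), (0, 2, 4, 4), (2, 4, 0, 4))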